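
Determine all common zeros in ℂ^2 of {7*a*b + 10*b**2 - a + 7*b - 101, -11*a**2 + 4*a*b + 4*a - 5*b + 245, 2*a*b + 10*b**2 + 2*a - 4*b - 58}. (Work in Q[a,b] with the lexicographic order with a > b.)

Compute a lex Gröbner basis by Buchberger's algorithm.
f_1 = 7*a*b - a + 10*b**2 + 7*b - 101, LT = a*b.
f_2 = -11*a**2 + 4*a*b + 4*a - 5*b + 245, LT = a**2.
f_3 = 2*a*b + 2*a + 10*b**2 - 4*b - 58, LT = a*b.

S(f_1,f_2): lcm = a**2*b. S = -1/7*a**2 + 138/77*a*b**2 + 15/11*a*b - 101/7*a - 5/11*b**2 + 245/11*b.
  leading term a**2: subtract (1/77)·f_2 from -1/7*a**2 + 138/77*a*b**2 + 15/11*a*b - 101/7*a - 5/11*b**2 + 245/11*b → 138/77*a*b**2 + 101/77*a*b - 1115/77*a - 5/11*b**2 + 1720/77*b - 35/11
  leading term a*b**2: subtract (138/539*b)·f_1 from 138/77*a*b**2 + 101/77*a*b - 1115/77*a - 5/11*b**2 + 1720/77*b - 35/11 → 845/539*a*b - 1115/77*a - 1380/539*b**3 - 173/77*b**2 + 25978/539*b - 35/11
  leading term a*b: subtract (845/3773)·f_1 from 845/539*a*b - 1115/77*a - 1380/539*b**3 - 173/77*b**2 + 25978/539*b - 35/11 → -4890/343*a - 1380/539*b**3 - 16927/3773*b**2 + 25133/539*b + 73340/3773
  leading term a: no divisor's leading term divides it; move -4890/343*a to the remainder.
  leading term b**3: no divisor's leading term divides it; move -1380/539*b**3 to the remainder.
  leading term b**2: no divisor's leading term divides it; move -16927/3773*b**2 to the remainder.
  leading term b: no divisor's leading term divides it; move 25133/539*b to the remainder.
  leading term 1: no divisor's leading term divides it; move 73340/3773 to the remainder.
  remainder -4890/343*a - 1380/539*b**3 - 16927/3773*b**2 + 25133/539*b + 73340/3773 ≠ 0; add h_4 = -4890/343*a - 1380/539*b**3 - 16927/3773*b**2 + 25133/539*b + 73340/3773 to the basis.

S(f_1,f_3): lcm = a*b. S = -8/7*a - 25/7*b**2 + 3*b + 102/7.
  leading term a: subtract (196/2445)·h_4 from -8/7*a - 25/7*b**2 + 3*b + 102/7 → 368/1793*b**3 - 86381/26895*b**2 - 19847/26895*b + 69998/5379
  leading term b**3: no divisor's leading term divides it; move 368/1793*b**3 to the remainder.
  leading term b**2: no divisor's leading term divides it; move -86381/26895*b**2 to the remainder.
  leading term b: no divisor's leading term divides it; move -19847/26895*b to the remainder.
  leading term 1: no divisor's leading term divides it; move 69998/5379 to the remainder.
  remainder 368/1793*b**3 - 86381/26895*b**2 - 19847/26895*b + 69998/5379 ≠ 0; add h_5 = 368/1793*b**3 - 86381/26895*b**2 - 19847/26895*b + 69998/5379 to the basis.

S(f_2,f_3): lcm = a**2*b. S = -a**2 - 59/11*a*b**2 + 18/11*a*b + 29*a + 5/11*b**2 - 245/11*b.
  leading term a**2: subtract (1/11)·f_2 from -a**2 - 59/11*a*b**2 + 18/11*a*b + 29*a + 5/11*b**2 - 245/11*b → -59/11*a*b**2 + 14/11*a*b + 315/11*a + 5/11*b**2 - 240/11*b - 245/11
  leading term a*b**2: subtract (-59/77*b)·f_1 from -59/11*a*b**2 + 14/11*a*b + 315/11*a + 5/11*b**2 - 240/11*b - 245/11 → 39/77*a*b + 315/11*a + 590/77*b**3 + 64/11*b**2 - 7639/77*b - 245/11
  leading term a*b: subtract (39/539)·f_1 from 39/77*a*b + 315/11*a + 590/77*b**3 + 64/11*b**2 - 7639/77*b - 245/11 → 15474/539*a + 590/77*b**3 + 2746/539*b**2 - 698/7*b - 8066/539
  leading term a: subtract (-18053/8965)·h_4 from 15474/539*a + 590/77*b**3 + 2746/539*b**2 - 698/7*b - 8066/539 → 49438/19723*b**3 - 388507/98615*b**2 - 573609/98615*b + 476866/19723
  leading term b**3: subtract (24719/2024)·h_5 from 49438/19723*b**3 - 388507/98615*b**2 - 573609/98615*b + 476866/19723 → 214255/6072*b**2 + 19405/6072*b - 409105/3036
  leading term b**2: no divisor's leading term divides it; move 214255/6072*b**2 to the remainder.
  leading term b: no divisor's leading term divides it; move 19405/6072*b to the remainder.
  leading term 1: no divisor's leading term divides it; move -409105/3036 to the remainder.
  remainder 214255/6072*b**2 + 19405/6072*b - 409105/3036 ≠ 0; add h_6 = 214255/6072*b**2 + 19405/6072*b - 409105/3036 to the basis.

S(f_1,h_4): lcm = a*b. S = -1/7*a - 322/1793*b**4 - 16927/53790*b**3 + 1769417/376530*b**2 + 12713/5379*b - 101/7.
  leading term a: subtract (49/4890)·h_4 from -1/7*a - 322/1793*b**4 - 16927/53790*b**3 + 1769417/376530*b**2 + 12713/5379*b - 101/7 → -322/1793*b**4 - 15547/53790*b**3 + 42532/8965*b**2 + 33999/17930*b - 78659/5379
  leading term b**4: subtract (-7/8*b)·h_5 from -322/1793*b**4 - 15547/53790*b**3 + 42532/8965*b**2 + 33999/17930*b - 78659/5379 → -44457/14344*b**3 + 881839/215160*b**2 + 1428959/107580*b - 78659/5379
  leading term b**3: subtract (-44457/2944)·h_5 from -44457/14344*b**3 + 881839/215160*b**2 + 1428959/107580*b - 78659/5379 → -392161/8832*b**2 + 18893/8832*b + 803215/4416
  leading term b**2: subtract (-4313771/3428080)·h_6 from -392161/8832*b**2 + 18893/8832*b + 803215/4416 → 2111921/342808*b + 2111921/171404
  leading term b: no divisor's leading term divides it; move 2111921/342808*b to the remainder.
  leading term 1: no divisor's leading term divides it; move 2111921/171404 to the remainder.
  remainder 2111921/342808*b + 2111921/171404 ≠ 0; add h_7 = 2111921/342808*b + 2111921/171404 to the basis.

The other S-polynomials (S(f_2,h_4), S(f_3,h_4), S(f_1,h_5), S(f_2,h_5), S(f_3,h_5), S(h_4,h_5), S(f_1,h_6), S(f_2,h_6), S(f_3,h_6), S(h_4,h_6), S(h_5,h_6), S(f_1,h_7), S(f_2,h_7), S(f_3,h_7), S(h_4,h_7), S(h_5,h_7), S(h_6,h_7)) all reduce to 0 modulo the current basis, so we have a Gröbner basis.
Inter-reduce: drop elements whose leading term is divisible by another's, tail-reduce, and make monic.
Reduced Gröbner basis: {a + 5, b + 2}.

The lex basis is triangular: the last element involves only b. Solving b + 2 = 0 gives b ∈ {-2}; substituting each value into the earlier elements determines the remaining variables.
  b = -2: the earlier basis element becomes a + 5 = 0, giving a = -5 — point (-5, -2).

{(-5, -2)}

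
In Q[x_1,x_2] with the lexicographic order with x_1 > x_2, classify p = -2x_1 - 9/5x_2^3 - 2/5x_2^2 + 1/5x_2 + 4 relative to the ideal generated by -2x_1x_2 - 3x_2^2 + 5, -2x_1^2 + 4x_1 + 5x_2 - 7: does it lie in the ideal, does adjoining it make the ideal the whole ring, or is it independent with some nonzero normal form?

-2x_1 - 9/5x_2^3 - 2/5x_2^2 + 1/5x_2 + 4 lies in I (it reduces to 0).

First compute the reduced Gröbner basis of I by Buchberger's algorithm.
f_1 = -2x_1x_2 - 3x_2^2 + 5, LT = x_1x_2.
f_2 = -2x_1^2 + 4x_1 + 5x_2 - 7, LT = x_1^2.

S(f_1,f_2): lcm = x_1^2x_2. S = 3/2x_1x_2^2 + 2x_1x_2 - 5/2x_1 + 5/2x_2^2 - 7/2x_2.
  leading term x_1x_2^2: subtract (-3/4x_2)·f_1 from 3/2x_1x_2^2 + 2x_1x_2 - 5/2x_1 + 5/2x_2^2 - 7/2x_2 → 2x_1x_2 - 5/2x_1 - 9/4x_2^3 + 5/2x_2^2 + 1/4x_2
  leading term x_1x_2: subtract (-1)·f_1 from 2x_1x_2 - 5/2x_1 - 9/4x_2^3 + 5/2x_2^2 + 1/4x_2 → -5/2x_1 - 9/4x_2^3 - 1/2x_2^2 + 1/4x_2 + 5
  leading term x_1: no divisor's leading term divides it; move -5/2x_1 to the remainder.
  leading term x_2^3: no divisor's leading term divides it; move -9/4x_2^3 to the remainder.
  leading term x_2^2: no divisor's leading term divides it; move -1/2x_2^2 to the remainder.
  leading term x_2: no divisor's leading term divides it; move 1/4x_2 to the remainder.
  leading term 1: no divisor's leading term divides it; move 5 to the remainder.
  remainder -5/2x_1 - 9/4x_2^3 - 1/2x_2^2 + 1/4x_2 + 5 ≠ 0; add h_3 = -5/2x_1 - 9/4x_2^3 - 1/2x_2^2 + 1/4x_2 + 5 to the basis.

S(f_1,h_3): lcm = x_1x_2. S = -9/10x_2^4 - 1/5x_2^3 + 8/5x_2^2 + 2x_2 - 5/2.
  leading term x_2^4: no divisor's leading term divides it; move -9/10x_2^4 to the remainder.
  leading term x_2^3: no divisor's leading term divides it; move -1/5x_2^3 to the remainder.
  leading term x_2^2: no divisor's leading term divides it; move 8/5x_2^2 to the remainder.
  leading term x_2: no divisor's leading term divides it; move 2x_2 to the remainder.
  leading term 1: no divisor's leading term divides it; move -5/2 to the remainder.
  remainder -9/10x_2^4 - 1/5x_2^3 + 8/5x_2^2 + 2x_2 - 5/2 ≠ 0; add h_4 = -9/10x_2^4 - 1/5x_2^3 + 8/5x_2^2 + 2x_2 - 5/2 to the basis.

The other S-polynomials (S(f_2,h_3), S(f_1,h_4), S(f_2,h_4), S(h_3,h_4)) all reduce to 0 modulo the current basis, so we have a Gröbner basis.
Inter-reduce: drop elements whose leading term is divisible by another's, tail-reduce, and make monic.
Reduced Gröbner basis: {x_1 + 9/10x_2^3 + 1/5x_2^2 - 1/10x_2 - 2, x_2^4 + 2/9x_2^3 - 16/9x_2^2 - 20/9x_2 + 25/9}.
Label its elements g_1 = x_1 + 9/10x_2^3 + 1/5x_2^2 - 1/10x_2 - 2, g_2 = x_2^4 + 2/9x_2^3 - 16/9x_2^2 - 20/9x_2 + 25/9.

Reduce p = -2x_1 - 9/5x_2^3 - 2/5x_2^2 + 1/5x_2 + 4 modulo G:
  leading term x_1: subtract (-2)·g_1 from -2x_1 - 9/5x_2^3 - 2/5x_2^2 + 1/5x_2 + 4 → 0
  normal form = 0.
Since the normal form is 0, p ∈ I.

The remainder on division by a Gröbner basis is unique — it is the normal form.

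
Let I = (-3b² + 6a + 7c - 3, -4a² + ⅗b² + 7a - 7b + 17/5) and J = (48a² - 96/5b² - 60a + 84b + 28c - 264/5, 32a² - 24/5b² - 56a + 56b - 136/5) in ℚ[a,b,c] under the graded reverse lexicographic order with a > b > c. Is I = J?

Yes, the ideals are equal.

For a fixed monomial order, each ideal has a unique reduced Gröbner basis; comparing bases decides equality.
Buchberger on the first generating set:
f_1 = -3b² + 6a + 7c - 3, LT = b².
f_2 = -4a² + ⅗b² + 7a - 7b + 17/5, LT = a².

The S-polynomials (S(f_1,f_2)) all reduce to 0 modulo the current basis, so we have a Gröbner basis.
Inter-reduce: drop elements whose leading term is divisible by another's, tail-reduce, and make monic.
Reduced Gröbner basis: {a² - 41/20a + 7/4b - 7/20c - 7/10, b² - 2a - 7/3c + 1}.

Buchberger on the second generating set:
h_1 = 48a² - 96/5b² - 60a + 84b + 28c - 264/5, LT = a².
h_2 = 32a² - 24/5b² - 56a + 56b - 136/5, LT = a².

S(h_1,h_2): lcm = a². S = -¼b² + ½a + 7/12c - ¼.
  leading term b²: no divisor's leading term divides it; move -¼b² to the remainder.
  leading term a: no divisor's leading term divides it; move ½a to the remainder.
  leading term c: no divisor's leading term divides it; move 7/12c to the remainder.
  leading term 1: no divisor's leading term divides it; move -¼ to the remainder.
  remainder -¼b² + ½a + 7/12c - ¼ ≠ 0; add k_3 = -¼b² + ½a + 7/12c - ¼ to the basis.

The other S-polynomials (S(h_1,k_3), S(h_2,k_3)) all reduce to 0 modulo the current basis, so we have a Gröbner basis.
Inter-reduce: drop elements whose leading term is divisible by another's, tail-reduce, and make monic.
Reduced Gröbner basis: {a² - 41/20a + 7/4b - 7/20c - 7/10, b² - 2a - 7/3c + 1}.

The two bases agree; hence the ideals are identical.
The same test decides containment: I ⊆ J iff every generator of I reduces to 0 modulo a Gröbner basis of J.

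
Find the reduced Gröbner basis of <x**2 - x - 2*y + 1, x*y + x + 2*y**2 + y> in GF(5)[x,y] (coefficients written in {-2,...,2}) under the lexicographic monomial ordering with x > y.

G = {x + y**3 + y - 1, y**4 + y**3 - y**2 - y - 1}

f_1 = x**2 - x - 2*y + 1, LT = x**2.
f_2 = x*y + x + 2*y**2 + y, LT = x*y.

S(f_1,f_2): lcm = x**2*y. S = -x**2 - 2*x*y**2 - 2*x*y - 2*y**2 + y.
  reduce S modulo (f_1, f_2):
  remainder -x - y**3 - y + 1 ≠ 0; add g_3 = -x - y**3 - y + 1 to the basis.

S(f_1,g_3): lcm = x**2. S = -x*y**3 - x*y - 2*y + 1.
  reduce S modulo (f_1, f_2, g_3):
  remainder 2*y**4 + 2*y**3 - 2*y**2 - 2*y - 2 ≠ 0; add g_4 = 2*y**4 + 2*y**3 - 2*y**2 - 2*y - 2 to the basis.

The other S-polynomials (S(f_2,g_3), S(f_1,g_4), S(f_2,g_4), S(g_3,g_4)) all reduce to 0 modulo the current basis, so we have a Gröbner basis.
Inter-reduce: drop elements whose leading term is divisible by another's, tail-reduce, and make monic.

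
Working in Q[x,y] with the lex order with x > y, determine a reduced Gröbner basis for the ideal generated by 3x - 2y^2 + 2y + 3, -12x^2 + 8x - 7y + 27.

G = {x - 2/3y^2 + 2/3y + 1, y^4 - 2y^3 - 3y^2 + 85/16y - 21/16}

f_1 = 3x - 2y^2 + 2y + 3, LT = x.
f_2 = -12x^2 + 8x - 7y + 27, LT = x^2.

S(f_1,f_2): lcm = x^2. S = -2/3xy^2 + 2/3xy + 5/3x - 7/12y + 9/4.
  reduce S modulo (f_1, f_2):
  remainder -4/9y^4 + 8/9y^3 + 4/3y^2 - 85/36y + 7/12 ≠ 0; add g_3 = -4/9y^4 + 8/9y^3 + 4/3y^2 - 85/36y + 7/12 to the basis.

The other S-polynomials (S(f_1,g_3), S(f_2,g_3)) all reduce to 0 modulo the current basis, so we have a Gröbner basis.
Inter-reduce: drop elements whose leading term is divisible by another's, tail-reduce, and make monic.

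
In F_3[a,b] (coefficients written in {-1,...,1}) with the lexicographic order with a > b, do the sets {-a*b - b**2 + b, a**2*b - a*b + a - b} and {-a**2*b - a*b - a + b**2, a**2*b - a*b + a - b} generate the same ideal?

Yes, the ideals are equal.

Equality of ideals is decidable: compute both reduced Gröbner bases (unique for the ordering) and check whether they agree.
Buchberger on the first generating set:
f_1 = -a*b - b**2 + b, LT = a*b.
f_2 = a**2*b - a*b + a - b, LT = a**2*b.

S(f_1,f_2): lcm = a**2*b. S = a*b**2 - a + b.
  reduce S modulo (f_1, f_2):
  remainder -a - b**3 + b**2 + b ≠ 0; add g_3 = -a - b**3 + b**2 + b to the basis.

S(f_1,g_3): lcm = a*b. S = -b**4 + b**3 - b**2 - b.
  reduce S modulo (f_1, f_2, g_3):
  remainder -b**4 + b**3 - b**2 - b ≠ 0; add g_4 = -b**4 + b**3 - b**2 - b to the basis.

The other S-polynomials (S(f_2,g_3), S(f_1,g_4), S(f_2,g_4), S(g_3,g_4)) all reduce to 0 modulo the current basis, so we have a Gröbner basis.
Inter-reduce: drop elements whose leading term is divisible by another's, tail-reduce, and make monic.
Reduced Gröbner basis: {a + b**3 - b**2 - b, b**4 - b**3 + b**2 + b}.

Buchberger on the second generating set:
h_1 = -a**2*b - a*b - a + b**2, LT = a**2*b.
h_2 = a**2*b - a*b + a - b, LT = a**2*b.

S(h_1,h_2): lcm = a**2*b. S = -a*b - b**2 + b.
  reduce S modulo (h_1, h_2):
  remainder -a*b - b**2 + b ≠ 0; add k_3 = -a*b - b**2 + b to the basis.

S(h_1,k_3): lcm = a**2*b. S = -a*b**2 - a*b + a - b**2.
  reduce S modulo (h_1, h_2, k_3):
  remainder a + b**3 - b**2 - b ≠ 0; add k_4 = a + b**3 - b**2 - b to the basis.

S(h_1,k_4): lcm = a**2*b. S = -a*b**4 + a*b**3 + a*b**2 + a*b + a - b**2.
  reduce S modulo (h_1, h_2, k_3, k_4):
  remainder b**5 + b**4 - b**3 - b ≠ 0; add k_5 = b**5 + b**4 - b**3 - b to the basis.

S(k_3,k_4): lcm = a*b. S = -b**4 + b**3 - b**2 - b.
  reduce S modulo (h_1, h_2, k_3, k_4, k_5):
  remainder -b**4 + b**3 - b**2 - b ≠ 0; add k_6 = -b**4 + b**3 - b**2 - b to the basis.

The other S-polynomials (S(h_2,k_3), S(h_2,k_4), S(h_1,k_5), S(h_2,k_5), S(k_3,k_5), S(k_4,k_5), S(h_1,k_6), S(h_2,k_6), S(k_3,k_6), S(k_4,k_6), S(k_5,k_6)) all reduce to 0 modulo the current basis, so we have a Gröbner basis.
Inter-reduce: drop elements whose leading term is divisible by another's, tail-reduce, and make monic.
Reduced Gröbner basis: {a + b**3 - b**2 - b, b**4 - b**3 + b**2 + b}.

The two bases agree; hence the ideals are identical.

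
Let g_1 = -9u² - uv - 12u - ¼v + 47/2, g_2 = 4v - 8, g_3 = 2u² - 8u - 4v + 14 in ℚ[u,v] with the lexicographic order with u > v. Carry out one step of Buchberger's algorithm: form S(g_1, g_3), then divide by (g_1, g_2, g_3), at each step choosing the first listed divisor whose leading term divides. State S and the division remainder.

S(g_1, g_3) = 1/9uv + 16/3u + 73/36v - 173/18; remainder on division = 50/9u - 50/9.

lcm(LM(g_1), LM(g_3)) = u².
S = (lcm/LT(g_1))·g_1 − (lcm/LT(g_3))·g_3 = 1/9uv + 16/3u + 73/36v - 173/18.
Reduce S modulo (g_1, g_2, g_3) in that order:
  leading term uv: subtract (1/36u)·g_2 from 1/9uv + 16/3u + 73/36v - 173/18 → 50/9u + 73/36v - 173/18
  leading term u: no divisor's leading term divides it; move 50/9u to the remainder.
  leading term v: subtract (73/144)·g_2 from 73/36v - 173/18 → -50/9
  leading term 1: no divisor's leading term divides it; move -50/9 to the remainder.
The remainder 50/9u - 50/9 is nonzero, so it would be added as the next basis element.
An S-polynomial is built so that the two leading terms cancel; whether anything survives reduction is exactly the Gröbner-basis criterion.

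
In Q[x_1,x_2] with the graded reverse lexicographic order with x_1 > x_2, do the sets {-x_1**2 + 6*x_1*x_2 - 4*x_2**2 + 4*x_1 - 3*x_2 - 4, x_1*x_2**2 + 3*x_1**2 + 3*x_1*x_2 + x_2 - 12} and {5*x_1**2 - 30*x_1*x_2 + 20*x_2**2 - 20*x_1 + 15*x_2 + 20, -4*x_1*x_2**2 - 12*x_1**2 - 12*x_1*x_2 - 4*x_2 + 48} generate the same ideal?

Two ideals are equal iff their reduced Gröbner bases coincide (the reduced basis is unique for a fixed ordering).
Buchberger on the first generating set:
f_1 = -x_1**2 + 6*x_1*x_2 - 4*x_2**2 + 4*x_1 - 3*x_2 - 4, LT = x_1**2.
f_2 = x_1*x_2**2 + 3*x_1**2 + 3*x_1*x_2 + x_2 - 12, LT = x_1*x_2**2.

S(f_1,f_2): lcm = x_1**2*x_2**2. S = -6*x_1*x_2**3 + 4*x_2**4 - 3*x_1**3 - 3*x_1**2*x_2 - 4*x_1*x_2**2 + 3*x_2**3 - x_1*x_2 + 4*x_2**2 + 12*x_1.
  leading term x_1*x_2**3: subtract (-6*x_2)·f_2 from -6*x_1*x_2**3 + 4*x_2**4 - 3*x_1**3 - 3*x_1**2*x_2 - 4*x_1*x_2**2 + 3*x_2**3 - x_1*x_2 + 4*x_2**2 + 12*x_1 → 4*x_2**4 - 3*x_1**3 + 15*x_1**2*x_2 + 14*x_1*x_2**2 + 3*x_2**3 - x_1*x_2 + 10*x_2**2 + 12*x_1 - 72*x_2
  leading term x_2**4: no divisor's leading term divides it; move 4*x_2**4 to the remainder.
  leading term x_1**3: subtract (3*x_1)·f_1 from -3*x_1**3 + 15*x_1**2*x_2 + 14*x_1*x_2**2 + 3*x_2**3 - x_1*x_2 + 10*x_2**2 + 12*x_1 - 72*x_2 → -3*x_1**2*x_2 + 26*x_1*x_2**2 + 3*x_2**3 - 12*x_1**2 + 8*x_1*x_2 + 10*x_2**2 + 24*x_1 - 72*x_2
  leading term x_1**2*x_2: subtract (3*x_2)·f_1 from -3*x_1**2*x_2 + 26*x_1*x_2**2 + 3*x_2**3 - 12*x_1**2 + 8*x_1*x_2 + 10*x_2**2 + 24*x_1 - 72*x_2 → 8*x_1*x_2**2 + 15*x_2**3 - 12*x_1**2 - 4*x_1*x_2 + 19*x_2**2 + 24*x_1 - 60*x_2
  leading term x_1*x_2**2: subtract (8)·f_2 from 8*x_1*x_2**2 + 15*x_2**3 - 12*x_1**2 - 4*x_1*x_2 + 19*x_2**2 + 24*x_1 - 60*x_2 → 15*x_2**3 - 36*x_1**2 - 28*x_1*x_2 + 19*x_2**2 + 24*x_1 - 68*x_2 + 96
  leading term x_2**3: no divisor's leading term divides it; move 15*x_2**3 to the remainder.
  leading term x_1**2: subtract (36)·f_1 from -36*x_1**2 - 28*x_1*x_2 + 19*x_2**2 + 24*x_1 - 68*x_2 + 96 → -244*x_1*x_2 + 163*x_2**2 - 120*x_1 + 40*x_2 + 240
  leading term x_1*x_2: no divisor's leading term divides it; move -244*x_1*x_2 to the remainder.
  leading term x_2**2: no divisor's leading term divides it; move 163*x_2**2 to the remainder.
  leading term x_1: no divisor's leading term divides it; move -120*x_1 to the remainder.
  leading term x_2: no divisor's leading term divides it; move 40*x_2 to the remainder.
  leading term 1: no divisor's leading term divides it; move 240 to the remainder.
  remainder 4*x_2**4 + 15*x_2**3 - 244*x_1*x_2 + 163*x_2**2 - 120*x_1 + 40*x_2 + 240 ≠ 0; add g_3 = 4*x_2**4 + 15*x_2**3 - 244*x_1*x_2 + 163*x_2**2 - 120*x_1 + 40*x_2 + 240 to the basis.

The other S-polynomials (S(f_1,g_3), S(f_2,g_3)) all reduce to 0 modulo the current basis, so we have a Gröbner basis.
Inter-reduce: drop elements whose leading term is divisible by another's, tail-reduce, and make monic.
Reduced Gröbner basis: {x_2**4 + 15/4*x_2**3 - 61*x_1*x_2 + 163/4*x_2**2 - 30*x_1 + 10*x_2 + 60, x_1*x_2**2 + 21*x_1*x_2 - 12*x_2**2 + 12*x_1 - 8*x_2 - 24, x_1**2 - 6*x_1*x_2 + 4*x_2**2 - 4*x_1 + 3*x_2 + 4}.

Buchberger on the second generating set:
h_1 = 5*x_1**2 - 30*x_1*x_2 + 20*x_2**2 - 20*x_1 + 15*x_2 + 20, LT = x_1**2.
h_2 = -4*x_1*x_2**2 - 12*x_1**2 - 12*x_1*x_2 - 4*x_2 + 48, LT = x_1*x_2**2.

S(h_1,h_2): lcm = x_1**2*x_2**2. S = -6*x_1*x_2**3 + 4*x_2**4 - 3*x_1**3 - 3*x_1**2*x_2 - 4*x_1*x_2**2 + 3*x_2**3 - x_1*x_2 + 4*x_2**2 + 12*x_1.
  leading term x_1*x_2**3: subtract (3/2*x_2)·h_2 from -6*x_1*x_2**3 + 4*x_2**4 - 3*x_1**3 - 3*x_1**2*x_2 - 4*x_1*x_2**2 + 3*x_2**3 - x_1*x_2 + 4*x_2**2 + 12*x_1 → 4*x_2**4 - 3*x_1**3 + 15*x_1**2*x_2 + 14*x_1*x_2**2 + 3*x_2**3 - x_1*x_2 + 10*x_2**2 + 12*x_1 - 72*x_2
  leading term x_2**4: no divisor's leading term divides it; move 4*x_2**4 to the remainder.
  leading term x_1**3: subtract (-3/5*x_1)·h_1 from -3*x_1**3 + 15*x_1**2*x_2 + 14*x_1*x_2**2 + 3*x_2**3 - x_1*x_2 + 10*x_2**2 + 12*x_1 - 72*x_2 → -3*x_1**2*x_2 + 26*x_1*x_2**2 + 3*x_2**3 - 12*x_1**2 + 8*x_1*x_2 + 10*x_2**2 + 24*x_1 - 72*x_2
  leading term x_1**2*x_2: subtract (-3/5*x_2)·h_1 from -3*x_1**2*x_2 + 26*x_1*x_2**2 + 3*x_2**3 - 12*x_1**2 + 8*x_1*x_2 + 10*x_2**2 + 24*x_1 - 72*x_2 → 8*x_1*x_2**2 + 15*x_2**3 - 12*x_1**2 - 4*x_1*x_2 + 19*x_2**2 + 24*x_1 - 60*x_2
  leading term x_1*x_2**2: subtract (-2)·h_2 from 8*x_1*x_2**2 + 15*x_2**3 - 12*x_1**2 - 4*x_1*x_2 + 19*x_2**2 + 24*x_1 - 60*x_2 → 15*x_2**3 - 36*x_1**2 - 28*x_1*x_2 + 19*x_2**2 + 24*x_1 - 68*x_2 + 96
  leading term x_2**3: no divisor's leading term divides it; move 15*x_2**3 to the remainder.
  leading term x_1**2: subtract (-36/5)·h_1 from -36*x_1**2 - 28*x_1*x_2 + 19*x_2**2 + 24*x_1 - 68*x_2 + 96 → -244*x_1*x_2 + 163*x_2**2 - 120*x_1 + 40*x_2 + 240
  leading term x_1*x_2: no divisor's leading term divides it; move -244*x_1*x_2 to the remainder.
  leading term x_2**2: no divisor's leading term divides it; move 163*x_2**2 to the remainder.
  leading term x_1: no divisor's leading term divides it; move -120*x_1 to the remainder.
  leading term x_2: no divisor's leading term divides it; move 40*x_2 to the remainder.
  leading term 1: no divisor's leading term divides it; move 240 to the remainder.
  remainder 4*x_2**4 + 15*x_2**3 - 244*x_1*x_2 + 163*x_2**2 - 120*x_1 + 40*x_2 + 240 ≠ 0; add k_3 = 4*x_2**4 + 15*x_2**3 - 244*x_1*x_2 + 163*x_2**2 - 120*x_1 + 40*x_2 + 240 to the basis.

The other S-polynomials (S(h_1,k_3), S(h_2,k_3)) all reduce to 0 modulo the current basis, so we have a Gröbner basis.
Inter-reduce: drop elements whose leading term is divisible by another's, tail-reduce, and make monic.
Reduced Gröbner basis: {x_2**4 + 15/4*x_2**3 - 61*x_1*x_2 + 163/4*x_2**2 - 30*x_1 + 10*x_2 + 60, x_1*x_2**2 + 21*x_1*x_2 - 12*x_2**2 + 12*x_1 - 8*x_2 - 24, x_1**2 - 6*x_1*x_2 + 4*x_2**2 - 4*x_1 + 3*x_2 + 4}.

Same reduced basis, so the two generating sets span the same ideal.

Yes, the ideals are equal.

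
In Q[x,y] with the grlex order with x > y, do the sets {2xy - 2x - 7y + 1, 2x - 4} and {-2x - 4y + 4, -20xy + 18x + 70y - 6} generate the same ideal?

Equality of ideals is decidable: compute both reduced Gröbner bases (unique for the ordering) and check whether they agree.
Buchberger on the first generating set:
f_1 = 2xy - 2x - 7y + 1, LT = xy.
f_2 = 2x - 4, LT = x.

S(f_1,f_2): lcm = xy. S = -x - 3/2y + 1/2.
  leading term x: subtract (-1/2)·f_2 from -x - 3/2y + 1/2 → -3/2y - 3/2
  leading term y: no divisor's leading term divides it; move -3/2y to the remainder.
  leading term 1: no divisor's leading term divides it; move -3/2 to the remainder.
  remainder -3/2y - 3/2 ≠ 0; add g_3 = -3/2y - 3/2 to the basis.

The other S-polynomials (S(f_1,g_3), S(f_2,g_3)) all reduce to 0 modulo the current basis, so we have a Gröbner basis.
Inter-reduce: drop elements whose leading term is divisible by another's, tail-reduce, and make monic.
Reduced Gröbner basis: {x - 2, y + 1}.

Buchberger on the second generating set:
h_1 = -2x - 4y + 4, LT = x.
h_2 = -20xy + 18x + 70y - 6, LT = xy.

S(h_1,h_2): lcm = xy. S = 2y^2 + 9/10x + 3/2y - 3/10.
  leading term y^2: no divisor's leading term divides it; move 2y^2 to the remainder.
  leading term x: subtract (-9/20)·h_1 from 9/10x + 3/2y - 3/10 → -3/10y + 3/2
  leading term y: no divisor's leading term divides it; move -3/10y to the remainder.
  leading term 1: no divisor's leading term divides it; move 3/2 to the remainder.
  remainder 2y^2 - 3/10y + 3/2 ≠ 0; add k_3 = 2y^2 - 3/10y + 3/2 to the basis.

The other S-polynomials (S(h_1,k_3), S(h_2,k_3)) all reduce to 0 modulo the current basis, so we have a Gröbner basis.
Inter-reduce: drop elements whose leading term is divisible by another's, tail-reduce, and make monic.
Reduced Gröbner basis: {y^2 - 3/20y + 3/4, x + 2y - 2}.

The bases are distinct; the ideals are different.

No, the ideals differ.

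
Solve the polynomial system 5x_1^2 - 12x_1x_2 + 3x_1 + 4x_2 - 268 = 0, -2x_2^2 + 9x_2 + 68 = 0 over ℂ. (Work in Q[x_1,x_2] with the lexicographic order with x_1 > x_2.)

Compute a lex Gröbner basis by Buchberger's algorithm.
f_1 = 5x_1^2 - 12x_1x_2 + 3x_1 + 4x_2 - 268, LT = x_1^2.
f_2 = -2x_2^2 + 9x_2 + 68, LT = x_2^2.

The S-polynomials (S(f_1,f_2)) all reduce to 0 modulo the current basis, so we have a Gröbner basis.
Inter-reduce: drop elements whose leading term is divisible by another's, tail-reduce, and make monic.
Reduced Gröbner basis: {x_1^2 - 12/5x_1x_2 + 3/5x_1 + 4/5x_2 - 268/5, x_2^2 - 9/2x_2 - 34}.

Since the basis is lex-ordered, x_2^2 - 9/2x_2 - 34 is univariate in x_2. Its roots are {-4, 17/2}. Back-substituting each root into the other basis elements fixes the other coordinates.
  x_2 = -4: the earlier basis element becomes x_1^2 + 51/5x_1 - 284/5 = 0, giving x_1 = -71/5, 4 — points (-71/5, -4), (4, -4).
  x_2 = 17/2: the earlier basis element becomes x_1^2 - 99/5x_1 - 234/5 = 0, giving x_1 = 99/10 - 3*sqrt(1609)/10, 99/10 + 3*sqrt(1609)/10 — points (99/10 - 3*sqrt(1609)/10, 17/2), (99/10 + 3*sqrt(1609)/10, 17/2).

{(-71/5, -4), (4, -4), (99/10 - 3*sqrt(1609)/10, 17/2), (99/10 + 3*sqrt(1609)/10, 17/2)}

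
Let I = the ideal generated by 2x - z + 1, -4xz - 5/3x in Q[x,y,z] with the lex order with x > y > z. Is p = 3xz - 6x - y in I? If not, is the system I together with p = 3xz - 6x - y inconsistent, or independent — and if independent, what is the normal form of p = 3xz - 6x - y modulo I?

First compute the reduced Gröbner basis of I by Buchberger's algorithm.
f_1 = 2x - z + 1, LT = x.
f_2 = -4xz - 5/3x, LT = xz.

S(f_1,f_2): lcm = xz. S = -5/12x - 1/2z^2 + 1/2z.
  reduce S modulo (f_1, f_2):
  remainder -1/2z^2 + 7/24z + 5/24 ≠ 0; add h_3 = -1/2z^2 + 7/24z + 5/24 to the basis.

The other S-polynomials (S(f_1,h_3), S(f_2,h_3)) all reduce to 0 modulo the current basis, so we have a Gröbner basis.
Inter-reduce: drop elements whose leading term is divisible by another's, tail-reduce, and make monic.
Reduced Gröbner basis: {x - 1/2z + 1/2, z^2 - 7/12z - 5/12}.
Label its elements g_1 = x - 1/2z + 1/2, g_2 = z^2 - 7/12z - 5/12.

Reduce p = 3xz - 6x - y modulo G:
  leading term xz: subtract (3z)·g_1 from 3xz - 6x - y → -6x - y + 3/2z^2 - 3/2z
  leading term x: subtract (-6)·g_1 from -6x - y + 3/2z^2 - 3/2z → -y + 3/2z^2 - 9/2z + 3
  leading term y: no divisor's leading term divides it; move -y to the remainder.
  leading term z^2: subtract (3/2)·g_2 from 3/2z^2 - 9/2z + 3 → -29/8z + 29/8
  leading term z: no divisor's leading term divides it; move -29/8z to the remainder.
  leading term 1: no divisor's leading term divides it; move 29/8 to the remainder.
  normal form = -y - 29/8z + 29/8.
The normal form is nonzero, so p ∉ I. Since p minus its normal form lies in I, I + (p) = I + (r) where r = -y - 29/8z + 29/8; decide whether this ideal is the whole ring.
Run Buchberger on G together with r (pairs among the g_i already reduce to 0 since G is a Gröbner basis):
g_1 = x - 1/2z + 1/2, LT = x.
g_2 = z^2 - 7/12z - 5/12, LT = z^2.
r = -y - 29/8z + 29/8, LT = y.

The S-polynomials (S(g_1,g_2), S(g_1,r), S(g_2,r)) all reduce to 0 modulo the current basis, so we have a Gröbner basis.
Inter-reduce: drop elements whose leading term is divisible by another's, tail-reduce, and make monic.
Reduced Gröbner basis: {x - 1/2z + 1/2, y + 29/8z - 29/8, z^2 - 7/12z - 5/12}.
The reduced Gröbner basis of I + (p) is {x - 1/2z + 1/2, y + 29/8z - 29/8, z^2 - 7/12z - 5/12} ≠ {1}, a proper ideal, so the enlarged system stays consistent: p is independent of I, with normal form -y - 29/8z + 29/8.

3xz - 6x - y is independent of I; its normal form modulo I is -y - 29/8z + 29/8.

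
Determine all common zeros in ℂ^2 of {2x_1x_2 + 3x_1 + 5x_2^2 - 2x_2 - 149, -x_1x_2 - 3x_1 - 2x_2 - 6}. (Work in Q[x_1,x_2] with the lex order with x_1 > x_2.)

{(-2, -5), (-98/3, -3), (-2, 31/5)}

Compute a lex Gröbner basis by Buchberger's algorithm.
f_1 = 2x_1x_2 + 3x_1 + 5x_2^2 - 2x_2 - 149, LT = x_1x_2.
f_2 = -x_1x_2 - 3x_1 - 2x_2 - 6, LT = x_1x_2.

S(f_1,f_2): lcm = x_1x_2. S = -3/2x_1 + 5/2x_2^2 - 3x_2 - 161/2.
  leading term x_1: no divisor's leading term divides it; move -3/2x_1 to the remainder.
  leading term x_2^2: no divisor's leading term divides it; move 5/2x_2^2 to the remainder.
  leading term x_2: no divisor's leading term divides it; move -3x_2 to the remainder.
  leading term 1: no divisor's leading term divides it; move -161/2 to the remainder.
  remainder -3/2x_1 + 5/2x_2^2 - 3x_2 - 161/2 ≠ 0; add h_3 = -3/2x_1 + 5/2x_2^2 - 3x_2 - 161/2 to the basis.

S(f_1,h_3): lcm = x_1x_2. S = 3/2x_1 + 5/3x_2^3 + 1/2x_2^2 - 164/3x_2 - 149/2.
  leading term x_1: subtract (-1)·h_3 from 3/2x_1 + 5/3x_2^3 + 1/2x_2^2 - 164/3x_2 - 149/2 → 5/3x_2^3 + 3x_2^2 - 173/3x_2 - 155
  leading term x_2^3: no divisor's leading term divides it; move 5/3x_2^3 to the remainder.
  leading term x_2^2: no divisor's leading term divides it; move 3x_2^2 to the remainder.
  leading term x_2: no divisor's leading term divides it; move -173/3x_2 to the remainder.
  leading term 1: no divisor's leading term divides it; move -155 to the remainder.
  remainder 5/3x_2^3 + 3x_2^2 - 173/3x_2 - 155 ≠ 0; add h_4 = 5/3x_2^3 + 3x_2^2 - 173/3x_2 - 155 to the basis.

The other S-polynomials (S(f_2,h_3), S(f_1,h_4), S(f_2,h_4), S(h_3,h_4)) all reduce to 0 modulo the current basis, so we have a Gröbner basis.
Inter-reduce: drop elements whose leading term is divisible by another's, tail-reduce, and make monic.
Reduced Gröbner basis: {x_1 - 5/3x_2^2 + 2x_2 + 161/3, x_2^3 + 9/5x_2^2 - 173/5x_2 - 93}.

A lex Gröbner basis eliminates variables successively. Here x_2^3 + 9/5x_2^2 - 173/5x_2 - 93 depends only on x_2, with roots {-5, -3, 31/5}; lifting each root through the earlier basis elements recovers the full solutions.
  x_2 = -5: the earlier basis element becomes x_1 + 2 = 0, giving x_1 = -2 — point (-2, -5).
  x_2 = -3: the earlier basis element becomes x_1 + 98/3 = 0, giving x_1 = -98/3 — point (-98/3, -3).
  x_2 = 31/5: the earlier basis element becomes x_1 + 2 = 0, giving x_1 = -2 — point (-2, 31/5).
Check: every point annihilates each of the original generators.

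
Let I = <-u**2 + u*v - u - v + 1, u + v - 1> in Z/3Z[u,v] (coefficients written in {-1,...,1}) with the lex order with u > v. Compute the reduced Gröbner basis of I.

f_1 = -u**2 + u*v - u - v + 1, LT = u**2.
f_2 = u + v - 1, LT = u.

S(f_1,f_2): lcm = u**2. S = u*v - u + v - 1.
  leading term u*v: subtract (v)·f_2 from u*v - u + v - 1 → -u - v**2 - v - 1
  leading term u: subtract (-1)·f_2 from -u - v**2 - v - 1 → -v**2 + 1
  leading term v**2: no divisor's leading term divides it; move -v**2 to the remainder.
  leading term 1: no divisor's leading term divides it; move 1 to the remainder.
  remainder -v**2 + 1 ≠ 0; add g_3 = -v**2 + 1 to the basis.

S(f_1,g_3): leading monomials are coprime, so the S-polynomial reduces to 0 (Buchberger's first criterion).
S(f_2,g_3): leading monomials are coprime, so the S-polynomial reduces to 0 (Buchberger's first criterion).
Every S-polynomial of the final basis reduces to 0, so we have a Gröbner basis.
Inter-reduce: drop elements whose leading term is divisible by another's, tail-reduce, and make monic.

G = {u + v - 1, v**2 - 1}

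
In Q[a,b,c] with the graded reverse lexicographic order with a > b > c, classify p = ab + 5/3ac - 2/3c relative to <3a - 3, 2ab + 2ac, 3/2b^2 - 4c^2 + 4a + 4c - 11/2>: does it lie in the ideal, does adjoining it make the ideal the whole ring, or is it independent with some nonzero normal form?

First compute the reduced Gröbner basis of I by Buchberger's algorithm.
f_1 = 3a - 3, LT = a.
f_2 = 2ab + 2ac, LT = ab.
f_3 = 3/2b^2 - 4c^2 + 4a + 4c - 11/2, LT = b^2.

S(f_1,f_2): lcm = ab. S = -ac - b.
  leading term ac: subtract (-1/3c)·f_1 from -ac - b → -b - c
  leading term b: no divisor's leading term divides it; move -b to the remainder.
  leading term c: no divisor's leading term divides it; move -c to the remainder.
  remainder -b - c ≠ 0; add h_4 = -b - c to the basis.

S(f_2,f_3): lcm = ab^2. S = abc + 8/3ac^2 - 8/3a^2 - 8/3ac + 11/3a.
  leading term abc: subtract (1/3bc)·f_1 from abc + 8/3ac^2 - 8/3a^2 - 8/3ac + 11/3a → 8/3ac^2 - 8/3a^2 - 8/3ac + bc + 11/3a
  leading term ac^2: subtract (8/9c^2)·f_1 from 8/3ac^2 - 8/3a^2 - 8/3ac + bc + 11/3a → -8/3a^2 - 8/3ac + bc + 8/3c^2 + 11/3a
  leading term a^2: subtract (-8/9a)·f_1 from -8/3a^2 - 8/3ac + bc + 8/3c^2 + 11/3a → -8/3ac + bc + 8/3c^2 + a
  leading term ac: subtract (-8/9c)·f_1 from -8/3ac + bc + 8/3c^2 + a → bc + 8/3c^2 + a - 8/3c
  leading term bc: subtract (-c)·h_4 from bc + 8/3c^2 + a - 8/3c → 5/3c^2 + a - 8/3c
  leading term c^2: no divisor's leading term divides it; move 5/3c^2 to the remainder.
  leading term a: subtract (1/3)·f_1 from a - 8/3c → -8/3c + 1
  leading term c: no divisor's leading term divides it; move -8/3c to the remainder.
  leading term 1: no divisor's leading term divides it; move 1 to the remainder.
  remainder 5/3c^2 - 8/3c + 1 ≠ 0; add h_5 = 5/3c^2 - 8/3c + 1 to the basis.

The other S-polynomials (S(f_1,f_3), S(f_1,h_4), S(f_2,h_4), S(f_3,h_4), S(f_1,h_5), S(f_2,h_5), S(f_3,h_5), S(h_4,h_5)) all reduce to 0 modulo the current basis, so we have a Gröbner basis.
Inter-reduce: drop elements whose leading term is divisible by another's, tail-reduce, and make monic.
Reduced Gröbner basis: {c^2 - 8/5c + 3/5, a - 1, b + c}.
Label its elements g_1 = c^2 - 8/5c + 3/5, g_2 = a - 1, g_3 = b + c.

Reduce p = ab + 5/3ac - 2/3c modulo G:
  leading term ab: subtract (b)·g_2 from ab + 5/3ac - 2/3c → 5/3ac + b - 2/3c
  leading term ac: subtract (5/3c)·g_2 from 5/3ac + b - 2/3c → b + c
  leading term b: subtract (1)·g_3 from b + c → 0
  normal form = 0.
Since the normal form is 0, p ∈ I.

Ideal membership is decidable via reduction modulo a Gröbner basis.

ab + 5/3ac - 2/3c lies in I (it reduces to 0).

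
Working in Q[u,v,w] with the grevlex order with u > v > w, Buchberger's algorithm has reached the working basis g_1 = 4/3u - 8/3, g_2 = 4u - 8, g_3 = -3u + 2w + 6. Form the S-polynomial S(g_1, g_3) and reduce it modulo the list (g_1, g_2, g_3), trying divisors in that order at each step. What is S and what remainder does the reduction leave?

lcm(LM(g_1), LM(g_3)) = u.
S = (lcm/LT(g_1))·g_1 − (lcm/LT(g_3))·g_3 = 2/3w.
Reduce S modulo (g_1, g_2, g_3) in that order:
  leading term w: no divisor's leading term divides it; move 2/3w to the remainder.
The remainder 2/3w is nonzero, so it would be added as the next basis element.

S(g_1, g_3) = 2/3w; remainder on division = 2/3w.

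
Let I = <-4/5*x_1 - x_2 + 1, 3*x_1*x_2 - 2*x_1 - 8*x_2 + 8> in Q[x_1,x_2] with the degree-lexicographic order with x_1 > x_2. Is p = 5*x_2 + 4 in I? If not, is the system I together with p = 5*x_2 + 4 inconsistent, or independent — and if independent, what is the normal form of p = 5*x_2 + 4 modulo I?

First compute the reduced Gröbner basis of I by Buchberger's algorithm.
f_1 = -4/5*x_1 - x_2 + 1, LT = x_1.
f_2 = 3*x_1*x_2 - 2*x_1 - 8*x_2 + 8, LT = x_1*x_2.

S(f_1,f_2): lcm = x_1*x_2. S = 5/4*x_2**2 + 2/3*x_1 + 17/12*x_2 - 8/3.
  reduce S modulo (f_1, f_2):
  remainder 5/4*x_2**2 + 7/12*x_2 - 11/6 ≠ 0; add h_3 = 5/4*x_2**2 + 7/12*x_2 - 11/6 to the basis.

The other S-polynomials (S(f_1,h_3), S(f_2,h_3)) all reduce to 0 modulo the current basis, so we have a Gröbner basis.
Inter-reduce: drop elements whose leading term is divisible by another's, tail-reduce, and make monic.
Reduced Gröbner basis: {x_2**2 + 7/15*x_2 - 22/15, x_1 + 5/4*x_2 - 5/4}.
Label its elements g_1 = x_2**2 + 7/15*x_2 - 22/15, g_2 = x_1 + 5/4*x_2 - 5/4.

Reduce p = 5*x_2 + 4 modulo G:
  leading term x_2: no divisor's leading term divides it; move 5*x_2 to the remainder.
  leading term 1: no divisor's leading term divides it; move 4 to the remainder.
  normal form = 5*x_2 + 4.
The normal form is nonzero, so p ∉ I. Since p minus its normal form lies in I, I + (p) = I + (r) where r = 5*x_2 + 4; decide whether this ideal is the whole ring.
Run Buchberger on G together with r (pairs among the g_i already reduce to 0 since G is a Gröbner basis):
g_1 = x_2**2 + 7/15*x_2 - 22/15, LT = x_2**2.
g_2 = x_1 + 5/4*x_2 - 5/4, LT = x_1.
r = 5*x_2 + 4, LT = x_2.

S(g_1,r): lcm = x_2**2. S = -1/3*x_2 - 22/15.
  reduce S modulo (g_1, g_2, r):
  remainder -6/5 ≠ 0; add m_4 = -6/5 to the basis.

The other S-polynomials (S(g_1,g_2), S(g_2,r), S(g_1,m_4), S(g_2,m_4), S(r,m_4)) all reduce to 0 modulo the current basis, so we have a Gröbner basis.
Inter-reduce: drop elements whose leading term is divisible by another's, tail-reduce, and make monic.
Reduced Gröbner basis: {1}.
The reduced Gröbner basis of I + (p) is {1}: the ideal is the whole ring, so the enlarged system has no common solution — adjoining p is inconsistent.

Adjoining 5*x_2 + 4 makes the ideal the whole ring: the system is inconsistent.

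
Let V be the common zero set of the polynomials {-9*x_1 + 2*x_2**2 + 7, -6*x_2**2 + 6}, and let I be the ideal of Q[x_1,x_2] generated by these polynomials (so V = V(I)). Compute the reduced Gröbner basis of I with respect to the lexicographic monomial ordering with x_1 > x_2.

f_1 = -9*x_1 + 2*x_2**2 + 7, LT = x_1.
f_2 = -6*x_2**2 + 6, LT = x_2**2.

The S-polynomials (S(f_1,f_2)) all reduce to 0 modulo the current basis, so we have a Gröbner basis.

G = {x_1 - 1, x_2**2 - 1}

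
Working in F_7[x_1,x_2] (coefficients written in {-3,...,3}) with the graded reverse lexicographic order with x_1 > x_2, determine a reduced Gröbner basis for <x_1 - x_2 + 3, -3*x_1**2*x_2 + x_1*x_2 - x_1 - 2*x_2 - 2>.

G = {x_2**3 + 3*x_2**2 - 3*x_2 + 2, x_1 - x_2 + 3}

The reduced Gröbner basis is the canonical form of the ideal for this ordering.

f_1 = x_1 - x_2 + 3, LT = x_1.
f_2 = -3*x_1**2*x_2 + x_1*x_2 - x_1 - 2*x_2 - 2, LT = x_1**2*x_2.

S(f_1,f_2): lcm = x_1**2*x_2. S = -x_1*x_2**2 + x_1*x_2 + 2*x_1 - 3*x_2 - 3.
  leading term x_1*x_2**2: subtract (-x_2**2)·f_1 from -x_1*x_2**2 + x_1*x_2 + 2*x_1 - 3*x_2 - 3 → -x_2**3 + x_1*x_2 + 3*x_2**2 + 2*x_1 - 3*x_2 - 3
  leading term x_2**3: no divisor's leading term divides it; move -x_2**3 to the remainder.
  leading term x_1*x_2: subtract (x_2)·f_1 from x_1*x_2 + 3*x_2**2 + 2*x_1 - 3*x_2 - 3 → -3*x_2**2 + 2*x_1 + x_2 - 3
  leading term x_2**2: no divisor's leading term divides it; move -3*x_2**2 to the remainder.
  leading term x_1: subtract (2)·f_1 from 2*x_1 + x_2 - 3 → 3*x_2 - 2
  leading term x_2: no divisor's leading term divides it; move 3*x_2 to the remainder.
  leading term 1: no divisor's leading term divides it; move -2 to the remainder.
  remainder -x_2**3 - 3*x_2**2 + 3*x_2 - 2 ≠ 0; add g_3 = -x_2**3 - 3*x_2**2 + 3*x_2 - 2 to the basis.

The other S-polynomials (S(f_1,g_3), S(f_2,g_3)) all reduce to 0 modulo the current basis, so we have a Gröbner basis.
Inter-reduce: drop elements whose leading term is divisible by another's, tail-reduce, and make monic.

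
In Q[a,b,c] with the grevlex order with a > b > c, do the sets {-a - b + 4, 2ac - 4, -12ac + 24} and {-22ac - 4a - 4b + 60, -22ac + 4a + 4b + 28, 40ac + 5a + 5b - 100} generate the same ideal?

Two ideals are equal iff their reduced Gröbner bases coincide (the reduced basis is unique for a fixed ordering).
Buchberger on the first generating set:
f_1 = -a - b + 4, LT = a.
f_2 = 2ac - 4, LT = ac.
f_3 = -12ac + 24, LT = ac.

S(f_1,f_2): lcm = ac. S = bc - 4c + 2.
  leading term bc: no divisor's leading term divides it; move bc to the remainder.
  leading term c: no divisor's leading term divides it; move -4c to the remainder.
  leading term 1: no divisor's leading term divides it; move 2 to the remainder.
  remainder bc - 4c + 2 ≠ 0; add g_4 = bc - 4c + 2 to the basis.

The other S-polynomials (S(f_1,f_3), S(f_2,f_3), S(f_1,g_4), S(f_2,g_4), S(f_3,g_4)) all reduce to 0 modulo the current basis, so we have a Gröbner basis.
Inter-reduce: drop elements whose leading term is divisible by another's, tail-reduce, and make monic.
Reduced Gröbner basis: {bc - 4c + 2, a + b - 4}.

Buchberger on the second generating set:
h_1 = -22ac - 4a - 4b + 60, LT = ac.
h_2 = -22ac + 4a + 4b + 28, LT = ac.
h_3 = 40ac + 5a + 5b - 100, LT = ac.

S(h_1,h_2): lcm = ac. S = \tfrac{4}{11}a + \tfrac{4}{11}b - \tfrac{16}{11}.
  leading term a: no divisor's leading term divides it; move \tfrac{4}{11}a to the remainder.
  leading term b: no divisor's leading term divides it; move \tfrac{4}{11}b to the remainder.
  leading term 1: no divisor's leading term divides it; move -\tfrac{16}{11} to the remainder.
  remainder \tfrac{4}{11}a + \tfrac{4}{11}b - \tfrac{16}{11} ≠ 0; add k_4 = \tfrac{4}{11}a + \tfrac{4}{11}b - \tfrac{16}{11} to the basis.

S(h_1,k_4): lcm = ac. S = -bc + \tfrac{2}{11}a + \tfrac{2}{11}b + 4c - \tfrac{30}{11}.
  leading term bc: no divisor's leading term divides it; move -bc to the remainder.
  leading term a: subtract (\tfrac{1}{2})·k_4 from \tfrac{2}{11}a + \tfrac{2}{11}b + 4c - \tfrac{30}{11} → 4c - 2
  leading term c: no divisor's leading term divides it; move 4c to the remainder.
  leading term 1: no divisor's leading term divides it; move -2 to the remainder.
  remainder -bc + 4c - 2 ≠ 0; add k_5 = -bc + 4c - 2 to the basis.

The other S-polynomials (S(h_1,h_3), S(h_2,h_3), S(h_2,k_4), S(h_3,k_4), S(h_1,k_5), S(h_2,k_5), S(h_3,k_5), S(k_4,k_5)) all reduce to 0 modulo the current basis, so we have a Gröbner basis.
Inter-reduce: drop elements whose leading term is divisible by another's, tail-reduce, and make monic.
Reduced Gröbner basis: {bc - 4c + 2, a + b - 4}.

Same reduced basis, so the two generating sets span the same ideal.

Yes, the ideals are equal.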